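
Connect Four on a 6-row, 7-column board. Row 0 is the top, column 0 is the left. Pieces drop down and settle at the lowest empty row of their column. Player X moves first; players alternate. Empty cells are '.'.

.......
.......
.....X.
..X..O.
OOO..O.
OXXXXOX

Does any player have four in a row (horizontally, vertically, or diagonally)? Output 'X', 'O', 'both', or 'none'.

X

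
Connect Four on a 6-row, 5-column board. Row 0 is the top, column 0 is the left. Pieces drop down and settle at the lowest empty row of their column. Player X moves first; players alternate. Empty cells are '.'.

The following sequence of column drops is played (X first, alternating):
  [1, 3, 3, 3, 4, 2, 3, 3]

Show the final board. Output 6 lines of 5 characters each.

Move 1: X drops in col 1, lands at row 5
Move 2: O drops in col 3, lands at row 5
Move 3: X drops in col 3, lands at row 4
Move 4: O drops in col 3, lands at row 3
Move 5: X drops in col 4, lands at row 5
Move 6: O drops in col 2, lands at row 5
Move 7: X drops in col 3, lands at row 2
Move 8: O drops in col 3, lands at row 1

Answer: .....
...O.
...X.
...O.
...X.
.XOOX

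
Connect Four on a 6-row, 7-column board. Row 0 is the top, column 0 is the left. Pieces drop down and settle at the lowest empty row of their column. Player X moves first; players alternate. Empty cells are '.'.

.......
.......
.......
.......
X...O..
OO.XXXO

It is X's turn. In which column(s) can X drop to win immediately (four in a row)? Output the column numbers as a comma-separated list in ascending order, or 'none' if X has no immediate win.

Answer: 2

Derivation:
col 0: drop X → no win
col 1: drop X → no win
col 2: drop X → WIN!
col 3: drop X → no win
col 4: drop X → no win
col 5: drop X → no win
col 6: drop X → no win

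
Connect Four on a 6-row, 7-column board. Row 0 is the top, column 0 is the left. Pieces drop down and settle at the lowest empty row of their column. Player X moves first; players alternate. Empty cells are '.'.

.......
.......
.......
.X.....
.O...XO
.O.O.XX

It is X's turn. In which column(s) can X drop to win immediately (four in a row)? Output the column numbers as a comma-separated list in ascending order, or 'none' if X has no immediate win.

Answer: none

Derivation:
col 0: drop X → no win
col 1: drop X → no win
col 2: drop X → no win
col 3: drop X → no win
col 4: drop X → no win
col 5: drop X → no win
col 6: drop X → no win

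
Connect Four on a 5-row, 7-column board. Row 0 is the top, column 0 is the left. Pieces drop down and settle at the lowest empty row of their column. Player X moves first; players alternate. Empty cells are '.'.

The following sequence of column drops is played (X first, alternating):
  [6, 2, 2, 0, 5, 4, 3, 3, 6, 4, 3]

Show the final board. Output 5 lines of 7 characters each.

Move 1: X drops in col 6, lands at row 4
Move 2: O drops in col 2, lands at row 4
Move 3: X drops in col 2, lands at row 3
Move 4: O drops in col 0, lands at row 4
Move 5: X drops in col 5, lands at row 4
Move 6: O drops in col 4, lands at row 4
Move 7: X drops in col 3, lands at row 4
Move 8: O drops in col 3, lands at row 3
Move 9: X drops in col 6, lands at row 3
Move 10: O drops in col 4, lands at row 3
Move 11: X drops in col 3, lands at row 2

Answer: .......
.......
...X...
..XOO.X
O.OXOXX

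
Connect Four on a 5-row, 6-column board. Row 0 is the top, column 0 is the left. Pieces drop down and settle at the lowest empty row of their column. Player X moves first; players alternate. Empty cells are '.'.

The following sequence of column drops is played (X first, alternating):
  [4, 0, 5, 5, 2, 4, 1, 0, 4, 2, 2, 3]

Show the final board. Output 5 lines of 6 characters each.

Answer: ......
......
..X.X.
O.O.OO
OXXOXX

Derivation:
Move 1: X drops in col 4, lands at row 4
Move 2: O drops in col 0, lands at row 4
Move 3: X drops in col 5, lands at row 4
Move 4: O drops in col 5, lands at row 3
Move 5: X drops in col 2, lands at row 4
Move 6: O drops in col 4, lands at row 3
Move 7: X drops in col 1, lands at row 4
Move 8: O drops in col 0, lands at row 3
Move 9: X drops in col 4, lands at row 2
Move 10: O drops in col 2, lands at row 3
Move 11: X drops in col 2, lands at row 2
Move 12: O drops in col 3, lands at row 4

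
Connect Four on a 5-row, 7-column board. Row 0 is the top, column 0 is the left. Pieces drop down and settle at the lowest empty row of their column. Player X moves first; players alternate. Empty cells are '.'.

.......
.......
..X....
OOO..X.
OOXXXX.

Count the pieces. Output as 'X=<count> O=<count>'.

X=6 O=5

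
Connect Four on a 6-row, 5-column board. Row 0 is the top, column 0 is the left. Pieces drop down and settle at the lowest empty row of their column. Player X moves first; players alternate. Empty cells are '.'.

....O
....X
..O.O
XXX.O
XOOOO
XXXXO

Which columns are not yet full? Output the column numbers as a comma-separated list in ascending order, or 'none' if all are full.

col 0: top cell = '.' → open
col 1: top cell = '.' → open
col 2: top cell = '.' → open
col 3: top cell = '.' → open
col 4: top cell = 'O' → FULL

Answer: 0,1,2,3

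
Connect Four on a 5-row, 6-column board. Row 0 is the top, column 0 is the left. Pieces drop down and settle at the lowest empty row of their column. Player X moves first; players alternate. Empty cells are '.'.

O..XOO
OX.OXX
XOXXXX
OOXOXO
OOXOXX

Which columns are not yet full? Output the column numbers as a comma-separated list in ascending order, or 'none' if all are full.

Answer: 1,2

Derivation:
col 0: top cell = 'O' → FULL
col 1: top cell = '.' → open
col 2: top cell = '.' → open
col 3: top cell = 'X' → FULL
col 4: top cell = 'O' → FULL
col 5: top cell = 'O' → FULL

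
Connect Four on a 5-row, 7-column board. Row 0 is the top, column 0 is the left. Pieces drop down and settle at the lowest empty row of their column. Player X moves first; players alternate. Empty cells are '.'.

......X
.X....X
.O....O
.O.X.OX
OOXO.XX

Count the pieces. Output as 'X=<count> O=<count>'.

X=8 O=7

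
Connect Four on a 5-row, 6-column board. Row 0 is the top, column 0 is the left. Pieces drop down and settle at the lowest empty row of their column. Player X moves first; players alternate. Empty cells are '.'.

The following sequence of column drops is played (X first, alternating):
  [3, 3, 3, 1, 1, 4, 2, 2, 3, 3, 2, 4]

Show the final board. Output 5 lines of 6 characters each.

Move 1: X drops in col 3, lands at row 4
Move 2: O drops in col 3, lands at row 3
Move 3: X drops in col 3, lands at row 2
Move 4: O drops in col 1, lands at row 4
Move 5: X drops in col 1, lands at row 3
Move 6: O drops in col 4, lands at row 4
Move 7: X drops in col 2, lands at row 4
Move 8: O drops in col 2, lands at row 3
Move 9: X drops in col 3, lands at row 1
Move 10: O drops in col 3, lands at row 0
Move 11: X drops in col 2, lands at row 2
Move 12: O drops in col 4, lands at row 3

Answer: ...O..
...X..
..XX..
.XOOO.
.OXXO.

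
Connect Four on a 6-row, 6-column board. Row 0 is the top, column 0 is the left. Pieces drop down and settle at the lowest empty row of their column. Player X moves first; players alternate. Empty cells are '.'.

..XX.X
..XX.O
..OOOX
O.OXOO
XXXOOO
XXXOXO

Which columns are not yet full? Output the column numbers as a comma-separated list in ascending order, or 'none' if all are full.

col 0: top cell = '.' → open
col 1: top cell = '.' → open
col 2: top cell = 'X' → FULL
col 3: top cell = 'X' → FULL
col 4: top cell = '.' → open
col 5: top cell = 'X' → FULL

Answer: 0,1,4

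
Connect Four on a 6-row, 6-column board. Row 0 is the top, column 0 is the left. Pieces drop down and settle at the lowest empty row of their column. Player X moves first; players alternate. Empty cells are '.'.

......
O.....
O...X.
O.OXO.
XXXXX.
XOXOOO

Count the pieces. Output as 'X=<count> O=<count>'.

X=9 O=9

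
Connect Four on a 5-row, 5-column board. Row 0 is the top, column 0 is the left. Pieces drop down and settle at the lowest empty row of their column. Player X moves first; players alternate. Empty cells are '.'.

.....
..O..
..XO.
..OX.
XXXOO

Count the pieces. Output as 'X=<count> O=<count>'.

X=5 O=5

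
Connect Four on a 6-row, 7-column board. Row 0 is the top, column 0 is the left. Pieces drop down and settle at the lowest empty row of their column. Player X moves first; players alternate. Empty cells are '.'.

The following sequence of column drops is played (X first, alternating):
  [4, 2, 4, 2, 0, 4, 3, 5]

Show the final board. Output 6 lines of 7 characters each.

Move 1: X drops in col 4, lands at row 5
Move 2: O drops in col 2, lands at row 5
Move 3: X drops in col 4, lands at row 4
Move 4: O drops in col 2, lands at row 4
Move 5: X drops in col 0, lands at row 5
Move 6: O drops in col 4, lands at row 3
Move 7: X drops in col 3, lands at row 5
Move 8: O drops in col 5, lands at row 5

Answer: .......
.......
.......
....O..
..O.X..
X.OXXO.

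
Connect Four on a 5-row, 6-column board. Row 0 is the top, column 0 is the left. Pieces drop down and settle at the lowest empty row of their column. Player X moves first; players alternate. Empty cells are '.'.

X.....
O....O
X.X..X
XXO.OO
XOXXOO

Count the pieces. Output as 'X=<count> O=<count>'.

X=9 O=8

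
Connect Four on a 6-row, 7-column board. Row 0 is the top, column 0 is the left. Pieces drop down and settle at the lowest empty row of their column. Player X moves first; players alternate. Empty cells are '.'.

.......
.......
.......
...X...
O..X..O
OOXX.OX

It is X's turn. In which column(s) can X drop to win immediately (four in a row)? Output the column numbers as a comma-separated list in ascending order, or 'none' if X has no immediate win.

Answer: 3

Derivation:
col 0: drop X → no win
col 1: drop X → no win
col 2: drop X → no win
col 3: drop X → WIN!
col 4: drop X → no win
col 5: drop X → no win
col 6: drop X → no win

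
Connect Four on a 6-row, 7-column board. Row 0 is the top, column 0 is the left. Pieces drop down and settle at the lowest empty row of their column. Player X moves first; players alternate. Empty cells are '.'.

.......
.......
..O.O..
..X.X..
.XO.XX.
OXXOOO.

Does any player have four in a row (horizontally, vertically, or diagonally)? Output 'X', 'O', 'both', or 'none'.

none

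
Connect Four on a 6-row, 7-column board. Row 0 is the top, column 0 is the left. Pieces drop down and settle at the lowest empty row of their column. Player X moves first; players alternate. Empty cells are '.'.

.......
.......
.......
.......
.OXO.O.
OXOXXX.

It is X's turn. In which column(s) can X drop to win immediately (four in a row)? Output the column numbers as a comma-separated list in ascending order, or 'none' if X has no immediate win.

col 0: drop X → no win
col 1: drop X → no win
col 2: drop X → no win
col 3: drop X → no win
col 4: drop X → no win
col 5: drop X → no win
col 6: drop X → WIN!

Answer: 6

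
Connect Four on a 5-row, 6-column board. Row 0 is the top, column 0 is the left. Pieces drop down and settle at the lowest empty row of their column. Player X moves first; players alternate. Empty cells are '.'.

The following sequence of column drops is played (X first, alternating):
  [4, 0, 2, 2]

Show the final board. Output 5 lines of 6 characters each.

Move 1: X drops in col 4, lands at row 4
Move 2: O drops in col 0, lands at row 4
Move 3: X drops in col 2, lands at row 4
Move 4: O drops in col 2, lands at row 3

Answer: ......
......
......
..O...
O.X.X.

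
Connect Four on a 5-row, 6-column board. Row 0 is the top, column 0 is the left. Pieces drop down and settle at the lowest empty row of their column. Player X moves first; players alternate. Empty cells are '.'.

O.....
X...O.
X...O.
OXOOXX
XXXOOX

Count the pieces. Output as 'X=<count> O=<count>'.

X=9 O=8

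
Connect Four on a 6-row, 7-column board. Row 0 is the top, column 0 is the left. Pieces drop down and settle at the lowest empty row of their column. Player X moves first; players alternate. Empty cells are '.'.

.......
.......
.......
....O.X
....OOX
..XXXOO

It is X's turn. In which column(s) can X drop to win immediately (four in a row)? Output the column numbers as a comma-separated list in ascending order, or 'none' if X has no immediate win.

Answer: 1

Derivation:
col 0: drop X → no win
col 1: drop X → WIN!
col 2: drop X → no win
col 3: drop X → no win
col 4: drop X → no win
col 5: drop X → no win
col 6: drop X → no win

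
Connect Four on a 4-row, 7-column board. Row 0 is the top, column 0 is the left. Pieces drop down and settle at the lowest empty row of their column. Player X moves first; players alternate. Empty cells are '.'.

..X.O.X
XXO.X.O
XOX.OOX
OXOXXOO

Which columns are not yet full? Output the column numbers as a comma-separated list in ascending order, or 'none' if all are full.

col 0: top cell = '.' → open
col 1: top cell = '.' → open
col 2: top cell = 'X' → FULL
col 3: top cell = '.' → open
col 4: top cell = 'O' → FULL
col 5: top cell = '.' → open
col 6: top cell = 'X' → FULL

Answer: 0,1,3,5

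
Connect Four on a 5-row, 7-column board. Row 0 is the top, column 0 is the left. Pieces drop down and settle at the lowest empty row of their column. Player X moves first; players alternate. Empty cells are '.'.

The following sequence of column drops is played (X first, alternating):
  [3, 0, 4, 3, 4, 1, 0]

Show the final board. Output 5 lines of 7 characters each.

Answer: .......
.......
.......
X..OX..
OO.XX..

Derivation:
Move 1: X drops in col 3, lands at row 4
Move 2: O drops in col 0, lands at row 4
Move 3: X drops in col 4, lands at row 4
Move 4: O drops in col 3, lands at row 3
Move 5: X drops in col 4, lands at row 3
Move 6: O drops in col 1, lands at row 4
Move 7: X drops in col 0, lands at row 3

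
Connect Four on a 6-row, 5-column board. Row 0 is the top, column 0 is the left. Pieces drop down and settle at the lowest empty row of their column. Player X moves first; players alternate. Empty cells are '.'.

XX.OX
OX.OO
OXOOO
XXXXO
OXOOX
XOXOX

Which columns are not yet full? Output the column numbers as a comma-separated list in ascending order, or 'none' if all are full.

col 0: top cell = 'X' → FULL
col 1: top cell = 'X' → FULL
col 2: top cell = '.' → open
col 3: top cell = 'O' → FULL
col 4: top cell = 'X' → FULL

Answer: 2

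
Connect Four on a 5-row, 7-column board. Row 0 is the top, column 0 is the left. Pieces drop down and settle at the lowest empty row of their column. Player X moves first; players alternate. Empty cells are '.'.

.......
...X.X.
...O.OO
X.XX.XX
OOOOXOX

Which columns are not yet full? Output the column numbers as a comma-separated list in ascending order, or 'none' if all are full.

col 0: top cell = '.' → open
col 1: top cell = '.' → open
col 2: top cell = '.' → open
col 3: top cell = '.' → open
col 4: top cell = '.' → open
col 5: top cell = '.' → open
col 6: top cell = '.' → open

Answer: 0,1,2,3,4,5,6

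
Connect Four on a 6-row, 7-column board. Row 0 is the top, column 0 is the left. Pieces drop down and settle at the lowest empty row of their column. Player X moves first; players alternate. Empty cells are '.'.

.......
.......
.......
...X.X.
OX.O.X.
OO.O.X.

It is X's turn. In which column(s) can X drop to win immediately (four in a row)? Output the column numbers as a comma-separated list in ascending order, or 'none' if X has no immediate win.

Answer: 5

Derivation:
col 0: drop X → no win
col 1: drop X → no win
col 2: drop X → no win
col 3: drop X → no win
col 4: drop X → no win
col 5: drop X → WIN!
col 6: drop X → no win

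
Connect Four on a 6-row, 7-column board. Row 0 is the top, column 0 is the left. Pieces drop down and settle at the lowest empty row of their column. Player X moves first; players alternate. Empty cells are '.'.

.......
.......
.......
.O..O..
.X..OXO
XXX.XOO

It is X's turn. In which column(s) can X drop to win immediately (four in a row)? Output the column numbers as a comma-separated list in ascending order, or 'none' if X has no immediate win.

col 0: drop X → no win
col 1: drop X → no win
col 2: drop X → no win
col 3: drop X → WIN!
col 4: drop X → no win
col 5: drop X → no win
col 6: drop X → no win

Answer: 3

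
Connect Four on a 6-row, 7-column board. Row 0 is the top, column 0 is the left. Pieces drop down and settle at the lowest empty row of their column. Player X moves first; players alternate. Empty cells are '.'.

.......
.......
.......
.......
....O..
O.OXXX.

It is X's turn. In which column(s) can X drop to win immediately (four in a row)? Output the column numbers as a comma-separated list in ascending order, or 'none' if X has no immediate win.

col 0: drop X → no win
col 1: drop X → no win
col 2: drop X → no win
col 3: drop X → no win
col 4: drop X → no win
col 5: drop X → no win
col 6: drop X → WIN!

Answer: 6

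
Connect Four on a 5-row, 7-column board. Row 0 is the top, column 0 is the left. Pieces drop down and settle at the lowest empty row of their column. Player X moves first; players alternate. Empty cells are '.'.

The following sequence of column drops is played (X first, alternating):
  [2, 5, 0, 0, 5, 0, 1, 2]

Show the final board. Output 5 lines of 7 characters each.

Move 1: X drops in col 2, lands at row 4
Move 2: O drops in col 5, lands at row 4
Move 3: X drops in col 0, lands at row 4
Move 4: O drops in col 0, lands at row 3
Move 5: X drops in col 5, lands at row 3
Move 6: O drops in col 0, lands at row 2
Move 7: X drops in col 1, lands at row 4
Move 8: O drops in col 2, lands at row 3

Answer: .......
.......
O......
O.O..X.
XXX..O.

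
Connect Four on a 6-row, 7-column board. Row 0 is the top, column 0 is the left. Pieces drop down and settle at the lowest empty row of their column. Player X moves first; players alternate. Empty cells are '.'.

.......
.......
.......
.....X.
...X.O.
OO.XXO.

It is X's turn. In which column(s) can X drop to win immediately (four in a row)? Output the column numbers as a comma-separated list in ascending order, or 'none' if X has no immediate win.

col 0: drop X → no win
col 1: drop X → no win
col 2: drop X → no win
col 3: drop X → no win
col 4: drop X → no win
col 5: drop X → no win
col 6: drop X → no win

Answer: none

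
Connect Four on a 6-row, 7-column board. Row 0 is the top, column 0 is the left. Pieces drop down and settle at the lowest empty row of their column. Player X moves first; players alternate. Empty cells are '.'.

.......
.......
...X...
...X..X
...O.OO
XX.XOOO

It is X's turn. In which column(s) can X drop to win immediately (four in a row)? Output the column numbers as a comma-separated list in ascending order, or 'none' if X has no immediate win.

Answer: 2

Derivation:
col 0: drop X → no win
col 1: drop X → no win
col 2: drop X → WIN!
col 3: drop X → no win
col 4: drop X → no win
col 5: drop X → no win
col 6: drop X → no win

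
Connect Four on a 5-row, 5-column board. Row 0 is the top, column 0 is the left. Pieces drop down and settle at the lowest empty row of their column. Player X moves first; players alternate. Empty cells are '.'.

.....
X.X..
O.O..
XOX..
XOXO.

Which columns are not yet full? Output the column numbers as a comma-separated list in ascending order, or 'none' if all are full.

Answer: 0,1,2,3,4

Derivation:
col 0: top cell = '.' → open
col 1: top cell = '.' → open
col 2: top cell = '.' → open
col 3: top cell = '.' → open
col 4: top cell = '.' → open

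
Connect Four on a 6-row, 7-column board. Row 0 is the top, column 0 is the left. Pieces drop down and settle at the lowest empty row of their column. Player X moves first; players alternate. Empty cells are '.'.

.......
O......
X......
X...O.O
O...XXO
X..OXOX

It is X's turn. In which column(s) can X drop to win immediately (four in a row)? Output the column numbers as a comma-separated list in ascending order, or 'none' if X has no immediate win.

col 0: drop X → no win
col 1: drop X → no win
col 2: drop X → no win
col 3: drop X → no win
col 4: drop X → no win
col 5: drop X → no win
col 6: drop X → no win

Answer: none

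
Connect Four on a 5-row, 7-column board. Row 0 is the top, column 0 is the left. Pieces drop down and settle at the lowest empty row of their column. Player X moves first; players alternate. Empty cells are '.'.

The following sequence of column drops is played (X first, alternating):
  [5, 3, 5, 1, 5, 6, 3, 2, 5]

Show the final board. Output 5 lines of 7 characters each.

Answer: .......
.....X.
.....X.
...X.X.
.OOO.XO

Derivation:
Move 1: X drops in col 5, lands at row 4
Move 2: O drops in col 3, lands at row 4
Move 3: X drops in col 5, lands at row 3
Move 4: O drops in col 1, lands at row 4
Move 5: X drops in col 5, lands at row 2
Move 6: O drops in col 6, lands at row 4
Move 7: X drops in col 3, lands at row 3
Move 8: O drops in col 2, lands at row 4
Move 9: X drops in col 5, lands at row 1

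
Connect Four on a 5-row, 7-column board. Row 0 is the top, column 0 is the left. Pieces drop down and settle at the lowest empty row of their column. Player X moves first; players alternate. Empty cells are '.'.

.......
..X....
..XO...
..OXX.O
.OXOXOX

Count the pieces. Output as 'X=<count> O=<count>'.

X=7 O=6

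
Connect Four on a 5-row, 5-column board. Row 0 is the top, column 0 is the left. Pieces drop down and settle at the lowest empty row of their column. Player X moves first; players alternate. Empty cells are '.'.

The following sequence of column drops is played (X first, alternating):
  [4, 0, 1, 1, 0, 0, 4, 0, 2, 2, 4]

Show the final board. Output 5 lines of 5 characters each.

Answer: .....
O....
O...X
XOO.X
OXX.X

Derivation:
Move 1: X drops in col 4, lands at row 4
Move 2: O drops in col 0, lands at row 4
Move 3: X drops in col 1, lands at row 4
Move 4: O drops in col 1, lands at row 3
Move 5: X drops in col 0, lands at row 3
Move 6: O drops in col 0, lands at row 2
Move 7: X drops in col 4, lands at row 3
Move 8: O drops in col 0, lands at row 1
Move 9: X drops in col 2, lands at row 4
Move 10: O drops in col 2, lands at row 3
Move 11: X drops in col 4, lands at row 2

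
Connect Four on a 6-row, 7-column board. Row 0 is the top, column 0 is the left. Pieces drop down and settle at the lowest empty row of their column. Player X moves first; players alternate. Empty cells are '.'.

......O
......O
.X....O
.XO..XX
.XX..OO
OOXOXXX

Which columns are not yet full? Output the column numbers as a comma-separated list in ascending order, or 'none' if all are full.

col 0: top cell = '.' → open
col 1: top cell = '.' → open
col 2: top cell = '.' → open
col 3: top cell = '.' → open
col 4: top cell = '.' → open
col 5: top cell = '.' → open
col 6: top cell = 'O' → FULL

Answer: 0,1,2,3,4,5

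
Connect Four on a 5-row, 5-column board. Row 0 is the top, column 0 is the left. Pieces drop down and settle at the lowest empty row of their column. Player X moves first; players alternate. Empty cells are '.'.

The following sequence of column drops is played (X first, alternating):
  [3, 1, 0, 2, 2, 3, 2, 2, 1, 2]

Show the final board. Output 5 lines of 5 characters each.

Answer: ..O..
..O..
..X..
.XXO.
XOOX.

Derivation:
Move 1: X drops in col 3, lands at row 4
Move 2: O drops in col 1, lands at row 4
Move 3: X drops in col 0, lands at row 4
Move 4: O drops in col 2, lands at row 4
Move 5: X drops in col 2, lands at row 3
Move 6: O drops in col 3, lands at row 3
Move 7: X drops in col 2, lands at row 2
Move 8: O drops in col 2, lands at row 1
Move 9: X drops in col 1, lands at row 3
Move 10: O drops in col 2, lands at row 0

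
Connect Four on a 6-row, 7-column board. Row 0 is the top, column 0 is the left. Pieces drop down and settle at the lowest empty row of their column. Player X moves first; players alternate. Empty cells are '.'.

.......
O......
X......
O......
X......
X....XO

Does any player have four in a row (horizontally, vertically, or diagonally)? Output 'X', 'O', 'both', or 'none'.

none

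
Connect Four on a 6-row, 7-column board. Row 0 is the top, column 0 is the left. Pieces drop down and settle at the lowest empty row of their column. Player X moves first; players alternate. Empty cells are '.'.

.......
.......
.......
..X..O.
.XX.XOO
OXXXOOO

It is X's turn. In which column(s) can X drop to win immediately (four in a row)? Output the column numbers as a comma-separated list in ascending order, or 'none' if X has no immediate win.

col 0: drop X → no win
col 1: drop X → no win
col 2: drop X → WIN!
col 3: drop X → WIN!
col 4: drop X → no win
col 5: drop X → no win
col 6: drop X → no win

Answer: 2,3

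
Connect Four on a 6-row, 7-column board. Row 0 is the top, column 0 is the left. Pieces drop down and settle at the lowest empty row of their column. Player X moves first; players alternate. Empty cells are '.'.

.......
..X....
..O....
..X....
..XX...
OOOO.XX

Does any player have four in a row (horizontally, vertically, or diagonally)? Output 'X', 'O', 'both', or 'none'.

O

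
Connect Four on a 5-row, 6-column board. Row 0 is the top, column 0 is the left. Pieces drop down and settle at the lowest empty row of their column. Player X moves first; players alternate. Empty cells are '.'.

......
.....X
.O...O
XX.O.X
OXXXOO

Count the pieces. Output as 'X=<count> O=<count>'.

X=7 O=6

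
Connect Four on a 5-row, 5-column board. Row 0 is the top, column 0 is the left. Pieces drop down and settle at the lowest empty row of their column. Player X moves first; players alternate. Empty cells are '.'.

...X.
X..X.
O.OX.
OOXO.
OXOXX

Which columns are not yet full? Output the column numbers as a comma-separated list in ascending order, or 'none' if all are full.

col 0: top cell = '.' → open
col 1: top cell = '.' → open
col 2: top cell = '.' → open
col 3: top cell = 'X' → FULL
col 4: top cell = '.' → open

Answer: 0,1,2,4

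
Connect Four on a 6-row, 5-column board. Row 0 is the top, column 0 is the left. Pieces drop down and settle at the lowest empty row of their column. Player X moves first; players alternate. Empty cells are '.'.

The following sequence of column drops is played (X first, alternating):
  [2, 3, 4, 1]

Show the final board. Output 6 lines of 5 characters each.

Answer: .....
.....
.....
.....
.....
.OXOX

Derivation:
Move 1: X drops in col 2, lands at row 5
Move 2: O drops in col 3, lands at row 5
Move 3: X drops in col 4, lands at row 5
Move 4: O drops in col 1, lands at row 5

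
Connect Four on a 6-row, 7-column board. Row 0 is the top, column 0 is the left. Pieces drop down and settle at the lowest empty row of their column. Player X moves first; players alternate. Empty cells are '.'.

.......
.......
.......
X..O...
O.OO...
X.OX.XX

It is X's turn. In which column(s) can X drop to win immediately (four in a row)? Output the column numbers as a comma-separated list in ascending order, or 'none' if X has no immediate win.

col 0: drop X → no win
col 1: drop X → no win
col 2: drop X → no win
col 3: drop X → no win
col 4: drop X → WIN!
col 5: drop X → no win
col 6: drop X → no win

Answer: 4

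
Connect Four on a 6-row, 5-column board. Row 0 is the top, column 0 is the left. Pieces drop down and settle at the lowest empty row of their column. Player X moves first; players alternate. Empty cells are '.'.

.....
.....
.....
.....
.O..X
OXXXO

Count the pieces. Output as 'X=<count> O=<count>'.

X=4 O=3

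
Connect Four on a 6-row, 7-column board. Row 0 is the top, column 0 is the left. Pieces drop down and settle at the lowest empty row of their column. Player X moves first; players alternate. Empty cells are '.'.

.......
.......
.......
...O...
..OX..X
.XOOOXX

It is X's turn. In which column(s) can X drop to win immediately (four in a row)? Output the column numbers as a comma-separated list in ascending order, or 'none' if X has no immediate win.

Answer: none

Derivation:
col 0: drop X → no win
col 1: drop X → no win
col 2: drop X → no win
col 3: drop X → no win
col 4: drop X → no win
col 5: drop X → no win
col 6: drop X → no win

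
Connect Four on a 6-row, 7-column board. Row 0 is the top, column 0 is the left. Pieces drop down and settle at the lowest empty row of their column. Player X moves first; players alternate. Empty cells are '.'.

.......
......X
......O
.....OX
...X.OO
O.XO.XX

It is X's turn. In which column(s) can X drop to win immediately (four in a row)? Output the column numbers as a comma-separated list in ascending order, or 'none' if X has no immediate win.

col 0: drop X → no win
col 1: drop X → no win
col 2: drop X → no win
col 3: drop X → no win
col 4: drop X → no win
col 5: drop X → no win
col 6: drop X → no win

Answer: none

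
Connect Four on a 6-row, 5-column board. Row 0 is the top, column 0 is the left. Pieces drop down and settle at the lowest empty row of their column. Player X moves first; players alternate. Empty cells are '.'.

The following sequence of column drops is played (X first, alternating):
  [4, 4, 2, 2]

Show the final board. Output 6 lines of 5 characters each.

Answer: .....
.....
.....
.....
..O.O
..X.X

Derivation:
Move 1: X drops in col 4, lands at row 5
Move 2: O drops in col 4, lands at row 4
Move 3: X drops in col 2, lands at row 5
Move 4: O drops in col 2, lands at row 4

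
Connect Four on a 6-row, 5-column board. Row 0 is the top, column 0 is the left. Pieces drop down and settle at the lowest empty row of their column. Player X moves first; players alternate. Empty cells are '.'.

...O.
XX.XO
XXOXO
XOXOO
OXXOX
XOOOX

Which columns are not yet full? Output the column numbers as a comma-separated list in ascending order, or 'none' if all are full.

col 0: top cell = '.' → open
col 1: top cell = '.' → open
col 2: top cell = '.' → open
col 3: top cell = 'O' → FULL
col 4: top cell = '.' → open

Answer: 0,1,2,4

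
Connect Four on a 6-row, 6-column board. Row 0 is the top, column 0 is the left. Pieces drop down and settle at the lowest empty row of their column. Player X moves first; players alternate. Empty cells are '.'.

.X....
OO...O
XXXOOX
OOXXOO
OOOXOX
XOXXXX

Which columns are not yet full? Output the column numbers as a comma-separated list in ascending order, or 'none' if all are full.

Answer: 0,2,3,4,5

Derivation:
col 0: top cell = '.' → open
col 1: top cell = 'X' → FULL
col 2: top cell = '.' → open
col 3: top cell = '.' → open
col 4: top cell = '.' → open
col 5: top cell = '.' → open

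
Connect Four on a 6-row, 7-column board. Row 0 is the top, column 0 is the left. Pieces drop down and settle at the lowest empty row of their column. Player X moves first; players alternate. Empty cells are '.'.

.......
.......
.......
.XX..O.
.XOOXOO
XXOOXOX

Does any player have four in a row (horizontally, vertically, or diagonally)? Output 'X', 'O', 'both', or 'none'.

none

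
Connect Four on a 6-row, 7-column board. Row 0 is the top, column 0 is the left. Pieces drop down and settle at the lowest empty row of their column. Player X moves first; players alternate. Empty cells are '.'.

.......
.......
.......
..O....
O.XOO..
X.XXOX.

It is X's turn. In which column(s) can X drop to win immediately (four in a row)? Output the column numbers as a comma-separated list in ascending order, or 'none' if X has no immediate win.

Answer: 1

Derivation:
col 0: drop X → no win
col 1: drop X → WIN!
col 2: drop X → no win
col 3: drop X → no win
col 4: drop X → no win
col 5: drop X → no win
col 6: drop X → no win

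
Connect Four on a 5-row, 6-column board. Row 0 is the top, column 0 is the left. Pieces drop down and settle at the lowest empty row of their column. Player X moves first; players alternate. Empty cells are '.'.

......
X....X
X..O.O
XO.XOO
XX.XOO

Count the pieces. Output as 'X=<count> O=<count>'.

X=8 O=7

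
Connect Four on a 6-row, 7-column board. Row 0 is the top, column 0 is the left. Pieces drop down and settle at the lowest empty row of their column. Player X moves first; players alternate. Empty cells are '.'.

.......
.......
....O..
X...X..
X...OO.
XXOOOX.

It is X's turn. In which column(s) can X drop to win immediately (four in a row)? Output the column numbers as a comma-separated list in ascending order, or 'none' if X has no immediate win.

col 0: drop X → WIN!
col 1: drop X → no win
col 2: drop X → no win
col 3: drop X → no win
col 4: drop X → no win
col 5: drop X → no win
col 6: drop X → no win

Answer: 0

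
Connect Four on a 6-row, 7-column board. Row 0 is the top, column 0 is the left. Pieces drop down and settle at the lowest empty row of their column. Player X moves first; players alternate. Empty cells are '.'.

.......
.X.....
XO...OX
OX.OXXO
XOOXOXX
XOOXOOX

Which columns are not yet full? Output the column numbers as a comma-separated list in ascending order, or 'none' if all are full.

col 0: top cell = '.' → open
col 1: top cell = '.' → open
col 2: top cell = '.' → open
col 3: top cell = '.' → open
col 4: top cell = '.' → open
col 5: top cell = '.' → open
col 6: top cell = '.' → open

Answer: 0,1,2,3,4,5,6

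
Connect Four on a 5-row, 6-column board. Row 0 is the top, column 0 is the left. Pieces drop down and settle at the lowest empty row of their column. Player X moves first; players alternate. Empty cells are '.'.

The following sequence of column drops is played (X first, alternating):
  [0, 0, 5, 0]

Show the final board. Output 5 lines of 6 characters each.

Move 1: X drops in col 0, lands at row 4
Move 2: O drops in col 0, lands at row 3
Move 3: X drops in col 5, lands at row 4
Move 4: O drops in col 0, lands at row 2

Answer: ......
......
O.....
O.....
X....X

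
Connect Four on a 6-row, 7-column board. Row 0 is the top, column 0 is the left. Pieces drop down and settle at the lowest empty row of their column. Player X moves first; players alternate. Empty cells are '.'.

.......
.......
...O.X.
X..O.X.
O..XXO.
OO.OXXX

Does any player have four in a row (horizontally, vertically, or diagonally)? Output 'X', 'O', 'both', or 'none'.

none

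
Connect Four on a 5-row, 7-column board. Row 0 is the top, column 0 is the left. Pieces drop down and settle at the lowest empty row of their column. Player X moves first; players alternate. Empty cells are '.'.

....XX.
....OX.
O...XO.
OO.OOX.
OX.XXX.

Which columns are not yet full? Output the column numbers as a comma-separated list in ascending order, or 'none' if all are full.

col 0: top cell = '.' → open
col 1: top cell = '.' → open
col 2: top cell = '.' → open
col 3: top cell = '.' → open
col 4: top cell = 'X' → FULL
col 5: top cell = 'X' → FULL
col 6: top cell = '.' → open

Answer: 0,1,2,3,6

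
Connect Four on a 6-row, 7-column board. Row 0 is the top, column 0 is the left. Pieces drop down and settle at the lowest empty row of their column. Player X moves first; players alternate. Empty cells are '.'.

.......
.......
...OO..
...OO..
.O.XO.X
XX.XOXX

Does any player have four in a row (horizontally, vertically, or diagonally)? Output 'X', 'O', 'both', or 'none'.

O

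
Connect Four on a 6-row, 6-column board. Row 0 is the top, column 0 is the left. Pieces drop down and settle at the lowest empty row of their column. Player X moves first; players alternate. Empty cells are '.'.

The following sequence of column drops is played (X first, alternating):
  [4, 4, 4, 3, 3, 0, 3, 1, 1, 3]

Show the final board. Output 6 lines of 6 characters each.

Move 1: X drops in col 4, lands at row 5
Move 2: O drops in col 4, lands at row 4
Move 3: X drops in col 4, lands at row 3
Move 4: O drops in col 3, lands at row 5
Move 5: X drops in col 3, lands at row 4
Move 6: O drops in col 0, lands at row 5
Move 7: X drops in col 3, lands at row 3
Move 8: O drops in col 1, lands at row 5
Move 9: X drops in col 1, lands at row 4
Move 10: O drops in col 3, lands at row 2

Answer: ......
......
...O..
...XX.
.X.XO.
OO.OX.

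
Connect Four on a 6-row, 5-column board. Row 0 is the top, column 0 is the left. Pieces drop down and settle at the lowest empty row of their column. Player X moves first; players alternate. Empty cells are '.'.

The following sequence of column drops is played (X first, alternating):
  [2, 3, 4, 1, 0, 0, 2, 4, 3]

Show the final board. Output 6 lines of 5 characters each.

Answer: .....
.....
.....
.....
O.XXO
XOXOX

Derivation:
Move 1: X drops in col 2, lands at row 5
Move 2: O drops in col 3, lands at row 5
Move 3: X drops in col 4, lands at row 5
Move 4: O drops in col 1, lands at row 5
Move 5: X drops in col 0, lands at row 5
Move 6: O drops in col 0, lands at row 4
Move 7: X drops in col 2, lands at row 4
Move 8: O drops in col 4, lands at row 4
Move 9: X drops in col 3, lands at row 4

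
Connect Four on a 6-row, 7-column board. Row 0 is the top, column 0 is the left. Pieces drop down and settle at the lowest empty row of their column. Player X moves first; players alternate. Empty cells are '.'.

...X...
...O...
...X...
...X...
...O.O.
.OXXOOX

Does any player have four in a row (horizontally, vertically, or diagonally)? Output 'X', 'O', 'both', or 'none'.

none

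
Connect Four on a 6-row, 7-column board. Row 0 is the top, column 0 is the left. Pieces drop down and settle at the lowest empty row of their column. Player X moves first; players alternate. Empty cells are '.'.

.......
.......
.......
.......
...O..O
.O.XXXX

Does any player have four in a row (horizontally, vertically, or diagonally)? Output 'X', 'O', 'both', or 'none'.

X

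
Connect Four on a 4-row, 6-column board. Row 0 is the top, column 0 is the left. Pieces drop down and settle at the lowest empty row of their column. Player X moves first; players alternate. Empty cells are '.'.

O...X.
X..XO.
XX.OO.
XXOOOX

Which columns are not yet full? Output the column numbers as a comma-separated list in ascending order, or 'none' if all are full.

col 0: top cell = 'O' → FULL
col 1: top cell = '.' → open
col 2: top cell = '.' → open
col 3: top cell = '.' → open
col 4: top cell = 'X' → FULL
col 5: top cell = '.' → open

Answer: 1,2,3,5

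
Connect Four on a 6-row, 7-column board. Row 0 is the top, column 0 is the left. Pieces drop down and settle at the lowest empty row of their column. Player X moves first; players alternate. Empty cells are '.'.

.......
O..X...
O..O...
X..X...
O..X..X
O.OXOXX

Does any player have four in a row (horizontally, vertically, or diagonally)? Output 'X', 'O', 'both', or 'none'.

none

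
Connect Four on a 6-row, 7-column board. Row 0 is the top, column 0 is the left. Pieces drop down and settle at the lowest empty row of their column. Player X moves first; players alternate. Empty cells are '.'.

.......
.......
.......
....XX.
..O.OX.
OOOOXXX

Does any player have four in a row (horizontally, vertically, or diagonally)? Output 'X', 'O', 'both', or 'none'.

O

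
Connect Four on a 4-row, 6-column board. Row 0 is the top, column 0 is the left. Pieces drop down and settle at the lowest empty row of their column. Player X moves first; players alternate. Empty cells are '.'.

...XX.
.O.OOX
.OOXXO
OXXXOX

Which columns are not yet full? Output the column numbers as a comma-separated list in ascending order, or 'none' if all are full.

col 0: top cell = '.' → open
col 1: top cell = '.' → open
col 2: top cell = '.' → open
col 3: top cell = 'X' → FULL
col 4: top cell = 'X' → FULL
col 5: top cell = '.' → open

Answer: 0,1,2,5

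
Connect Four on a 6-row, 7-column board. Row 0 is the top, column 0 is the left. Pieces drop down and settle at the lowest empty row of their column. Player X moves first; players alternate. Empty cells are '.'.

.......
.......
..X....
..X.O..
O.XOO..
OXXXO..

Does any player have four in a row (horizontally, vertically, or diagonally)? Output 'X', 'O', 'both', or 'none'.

X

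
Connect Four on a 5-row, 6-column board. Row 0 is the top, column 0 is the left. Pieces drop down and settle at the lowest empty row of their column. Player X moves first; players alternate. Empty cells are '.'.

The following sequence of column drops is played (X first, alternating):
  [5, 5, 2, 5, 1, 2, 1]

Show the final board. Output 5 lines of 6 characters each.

Answer: ......
......
.....O
.XO..O
.XX..X

Derivation:
Move 1: X drops in col 5, lands at row 4
Move 2: O drops in col 5, lands at row 3
Move 3: X drops in col 2, lands at row 4
Move 4: O drops in col 5, lands at row 2
Move 5: X drops in col 1, lands at row 4
Move 6: O drops in col 2, lands at row 3
Move 7: X drops in col 1, lands at row 3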